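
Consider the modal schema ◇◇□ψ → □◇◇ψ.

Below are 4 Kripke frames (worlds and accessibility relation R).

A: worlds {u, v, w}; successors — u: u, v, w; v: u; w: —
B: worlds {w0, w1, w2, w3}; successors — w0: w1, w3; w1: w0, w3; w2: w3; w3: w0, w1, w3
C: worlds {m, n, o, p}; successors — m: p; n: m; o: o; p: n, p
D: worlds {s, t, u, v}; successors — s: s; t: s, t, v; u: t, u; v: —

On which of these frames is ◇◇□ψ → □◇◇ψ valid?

This is the axiom for a generalized confluence (Geach) condition; its first-order frame correspondent is ∀x ∀y ∀z ((xR²y ∧ xRz) → ∃w (yRw ∧ zR²w)).
A: fails — uR²u, uRw but no t with uRt and wR²t.
B: condition met.
C: fails — pR²n, pRn but no w with nRw and nR²w.
D: fails — tR²s, tRv but no w with sRw and vR²w.
Valid on: B.

B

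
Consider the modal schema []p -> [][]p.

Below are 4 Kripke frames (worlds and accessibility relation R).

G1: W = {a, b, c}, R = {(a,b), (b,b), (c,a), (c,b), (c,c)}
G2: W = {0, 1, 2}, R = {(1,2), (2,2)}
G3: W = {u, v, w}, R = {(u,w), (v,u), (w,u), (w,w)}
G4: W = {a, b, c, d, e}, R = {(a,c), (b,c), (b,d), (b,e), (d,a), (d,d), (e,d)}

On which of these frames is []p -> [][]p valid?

G1, G2

This is the axiom for transitivity; its first-order frame correspondent is forall x forall y forall z (Rxy & Ryz -> Rxz).
G1: satisfies the condition.
G2: satisfies the condition.
G3: fails — Rvu and Ruw but not Rvw.
G4: fails — Red and Rda but not Rea.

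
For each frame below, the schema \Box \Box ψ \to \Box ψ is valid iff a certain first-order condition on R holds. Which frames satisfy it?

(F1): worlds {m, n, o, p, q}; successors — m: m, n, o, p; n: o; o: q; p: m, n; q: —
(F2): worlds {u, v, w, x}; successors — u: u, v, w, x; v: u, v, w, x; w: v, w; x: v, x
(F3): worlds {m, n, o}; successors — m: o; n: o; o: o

(F2), (F3)

The schema corresponds to density: \forall x \forall y (Rxy \to \exists z (Rxz \wedge Rzy)).
(F1): fails — Rno but no z with Rnz and Rzo.
(F2): holds.
(F3): holds.
Valid on: (F2), (F3).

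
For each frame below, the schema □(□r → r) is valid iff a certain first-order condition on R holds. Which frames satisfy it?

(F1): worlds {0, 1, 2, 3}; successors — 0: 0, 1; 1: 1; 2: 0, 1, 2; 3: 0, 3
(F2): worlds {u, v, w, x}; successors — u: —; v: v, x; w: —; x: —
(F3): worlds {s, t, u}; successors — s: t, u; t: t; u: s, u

The schema corresponds to shift-reflexivity: ∀x ∀y (Rxy → Ryy).
(F1): holds.
(F2): fails — Rvx but not Rxx.
(F3): fails — Rus but not Rss.
Valid on: (F1).

(F1)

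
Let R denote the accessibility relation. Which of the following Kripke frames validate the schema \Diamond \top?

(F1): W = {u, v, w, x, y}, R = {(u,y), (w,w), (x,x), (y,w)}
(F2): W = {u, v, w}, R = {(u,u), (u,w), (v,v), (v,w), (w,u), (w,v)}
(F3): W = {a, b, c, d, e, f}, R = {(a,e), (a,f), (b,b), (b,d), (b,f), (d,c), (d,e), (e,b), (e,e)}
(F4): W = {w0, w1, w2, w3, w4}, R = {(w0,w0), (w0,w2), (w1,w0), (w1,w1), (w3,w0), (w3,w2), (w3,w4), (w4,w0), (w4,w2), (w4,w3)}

(F2)

The schema corresponds to seriality: \forall x \exists y Rxy.
(F1): fails — world v has no successor.
(F2): satisfies the condition.
(F3): fails — world c has no successor.
(F4): fails — world w2 has no successor.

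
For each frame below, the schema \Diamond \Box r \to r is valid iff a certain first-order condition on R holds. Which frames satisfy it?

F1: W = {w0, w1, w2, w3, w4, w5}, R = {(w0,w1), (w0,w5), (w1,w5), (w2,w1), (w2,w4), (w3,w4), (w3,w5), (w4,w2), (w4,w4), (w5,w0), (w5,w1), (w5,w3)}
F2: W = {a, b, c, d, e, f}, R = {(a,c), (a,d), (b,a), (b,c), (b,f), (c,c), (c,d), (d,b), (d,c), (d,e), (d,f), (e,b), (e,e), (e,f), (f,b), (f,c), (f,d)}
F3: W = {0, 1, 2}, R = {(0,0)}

This is the axiom for symmetry; its first-order frame correspondent is \forall x \forall y (Rxy \to Ryx).
F1: fails — Rw0w1 but not Rw1w0.
F2: fails — Rbc but not Rcb.
F3: satisfies the condition.

F3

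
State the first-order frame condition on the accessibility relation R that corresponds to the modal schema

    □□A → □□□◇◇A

This is a Sahlqvist (Geach-type) schema ◇^0□^2A → □^3◇^2A.
Minimal-valuation argument: fix x; take any y with xR^0y and any z with xR^3z. Set V(A) to the set of worlds R-reachable from y in exactly 2 steps. Then □^2A holds at y, so the antecedent holds at x; validity forces ◇^2A at z, giving a w with zR^2w and yR^2w.
First-order correspondent: ∀x ∀z (xR³z → ∃w (xR²w ∧ zR²w)).

∀x ∀z (xR³z → ∃w (xR²w ∧ zR²w))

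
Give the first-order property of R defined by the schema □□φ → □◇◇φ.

This is a Sahlqvist (Geach-type) schema ◇^0□^2φ → □^1◇^2φ.
First-order correspondent: ∀x ∀z (xRz → ∃w (xR²w ∧ zR²w)).

∀x ∀z (xRz → ∃w (xR²w ∧ zR²w))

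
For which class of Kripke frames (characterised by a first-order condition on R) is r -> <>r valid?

Reflexivity

This is a form of the T axiom.
It corresponds to reflexivity: forall x Rxx.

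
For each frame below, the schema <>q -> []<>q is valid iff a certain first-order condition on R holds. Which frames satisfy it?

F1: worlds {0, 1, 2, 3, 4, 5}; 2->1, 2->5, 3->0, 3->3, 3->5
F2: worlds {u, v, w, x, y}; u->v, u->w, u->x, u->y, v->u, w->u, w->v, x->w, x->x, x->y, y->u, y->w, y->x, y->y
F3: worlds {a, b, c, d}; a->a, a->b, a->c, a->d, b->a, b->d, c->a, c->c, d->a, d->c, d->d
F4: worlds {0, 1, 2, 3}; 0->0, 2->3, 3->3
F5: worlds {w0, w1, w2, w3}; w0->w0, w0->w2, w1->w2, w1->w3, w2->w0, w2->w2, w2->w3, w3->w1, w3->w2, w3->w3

F4

Frame correspondent (Sahlqvist): forall x forall y forall z (Rxy & Rxz -> Ryz) — i.e. the Euclidean property.
F1: fails — R25 and R25 but not R55.
F2: fails — Ruv and Ruv but not Rvv.
F3: fails — Rab and Rab but not Rbb.
F4: ✓.
F5: fails — Rw2w0 and Rw2w3 but not Rw0w3.
Valid on: F4.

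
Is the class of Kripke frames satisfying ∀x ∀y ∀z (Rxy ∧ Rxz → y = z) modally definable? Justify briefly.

Yes — defined by ◇q → □q

This is a Sahlqvist condition; the CD axiom ◇q → □q defines it.
Suppose ◇q→□q is valid. Take Rxy, Rxz and set V(q)={y}. Then ◇q at x, so □q at x, so q at z, i.e. z=y.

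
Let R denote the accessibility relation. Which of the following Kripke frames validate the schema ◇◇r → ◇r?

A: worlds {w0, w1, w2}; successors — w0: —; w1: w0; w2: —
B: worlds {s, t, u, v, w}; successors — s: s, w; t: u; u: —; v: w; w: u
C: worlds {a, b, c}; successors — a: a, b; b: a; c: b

A

Frame correspondent (Sahlqvist): ∀x ∀y ∀z (Rxy ∧ Ryz → Rxz) — i.e. transitivity.
A: satisfies the condition.
B: fails — Rvw and Rwu but not Rvu.
C: fails — Rba and Rab but not Rbb.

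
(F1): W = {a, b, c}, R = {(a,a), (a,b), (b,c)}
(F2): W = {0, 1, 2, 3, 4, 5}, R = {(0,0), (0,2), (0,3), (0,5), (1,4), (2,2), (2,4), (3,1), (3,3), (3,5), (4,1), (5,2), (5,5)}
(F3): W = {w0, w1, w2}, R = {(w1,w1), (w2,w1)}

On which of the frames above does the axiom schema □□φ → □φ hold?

(F3)

This is the axiom for density; its first-order frame correspondent is ∀x ∀y (Rxy → ∃z (Rxz ∧ Rzy)).
(F1): fails — Rbc but no z with Rbz and Rzc.
(F2): fails — R14 but no z with R1z and Rz4.
(F3): condition met.
Valid on: (F3).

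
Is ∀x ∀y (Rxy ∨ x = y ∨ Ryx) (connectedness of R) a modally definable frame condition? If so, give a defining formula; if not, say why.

No

If a class were modally definable it would be closed under disjoint unions (Goldblatt–Thomason).
Take 4 disjoint single-world reflexive frames: each is trivially connected, but their disjoint union has 4 worlds with no edge between distinct components, so it is not connected.
Hence connectedness of R is not modally definable.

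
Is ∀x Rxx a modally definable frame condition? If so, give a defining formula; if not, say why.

This is a Sahlqvist condition; the T axiom □q → q defines it.
Suppose □q→q is valid. At any x set V(q)={w : Rxw}. Then □q holds at x, so q holds at x, i.e. Rxx.

Yes, by □q → q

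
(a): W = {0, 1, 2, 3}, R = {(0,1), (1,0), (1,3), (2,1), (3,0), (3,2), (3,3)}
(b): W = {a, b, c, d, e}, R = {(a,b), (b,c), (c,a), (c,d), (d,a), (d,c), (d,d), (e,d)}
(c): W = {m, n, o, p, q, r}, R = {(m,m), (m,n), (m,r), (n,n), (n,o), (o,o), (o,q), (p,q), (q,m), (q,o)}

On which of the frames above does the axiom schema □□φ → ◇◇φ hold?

This is the axiom for a generalized confluence (Geach) condition; its first-order frame correspondent is ∀x ∃w (xR²w ∧ xR²w).
(a): holds.
(b): holds.
(c): fails — at r but no w with rR²w and rR²w.
Valid on: (a), (b).

(a), (b)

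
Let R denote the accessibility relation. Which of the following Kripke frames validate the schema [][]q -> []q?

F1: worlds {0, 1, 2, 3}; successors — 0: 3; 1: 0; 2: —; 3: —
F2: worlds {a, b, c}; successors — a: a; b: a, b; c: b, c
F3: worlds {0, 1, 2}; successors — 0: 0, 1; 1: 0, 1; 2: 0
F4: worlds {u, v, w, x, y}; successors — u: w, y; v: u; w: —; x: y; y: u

This is the axiom for density; its first-order frame correspondent is forall x forall y (Rxy -> exists z (Rxz & Rzy)).
F1: fails — R10 but no z with R1z and Rz0.
F2: ✓.
F3: ✓.
F4: fails — Ruw but no z with Ruz and Rzw.

F2, F3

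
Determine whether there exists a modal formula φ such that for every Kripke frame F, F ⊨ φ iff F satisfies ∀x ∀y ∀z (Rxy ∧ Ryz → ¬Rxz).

Any modally definable frame class is closed under surjective bounded morphisms.
The 7-cycle (worlds w0,w1,w2,w3,w4,w5,w6 with w0→w1→w2→w3→w4→w5→w6→w0) is intransitive. Mapping every world to a single reflexive point • is a surjective bounded morphism; the reflexive point is not intransitive (R••∧R•• but R••).
So no modal formula (or set of formulas) defines exactly the intransitive frames.

No — not modally definable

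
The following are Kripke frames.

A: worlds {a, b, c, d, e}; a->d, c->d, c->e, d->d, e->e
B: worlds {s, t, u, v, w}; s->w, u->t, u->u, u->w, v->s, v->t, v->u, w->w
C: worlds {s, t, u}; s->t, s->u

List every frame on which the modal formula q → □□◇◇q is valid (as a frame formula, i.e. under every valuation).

This is the axiom for a generalized confluence (Geach) condition; its first-order frame correspondent is ∀x ∀z (xR²z → ∃w (x = w ∧ zR²w)).
A: fails — aR²d but no w with a=w and dR²w.
B: fails — sR²w but no w* with s=w* and wR²w*.
C: satisfies the condition.

C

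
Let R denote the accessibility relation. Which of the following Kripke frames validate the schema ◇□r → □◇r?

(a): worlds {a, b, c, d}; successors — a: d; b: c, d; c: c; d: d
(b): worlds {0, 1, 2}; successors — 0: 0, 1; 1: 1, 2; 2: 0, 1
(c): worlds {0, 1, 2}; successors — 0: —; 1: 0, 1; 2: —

(b)

This is the axiom for convergence; its first-order frame correspondent is ∀x ∀y ∀z (Rxy ∧ Rxz → ∃w (Ryw ∧ Rzw)).
(a): fails — Rbc and Rbd but c and d have no common successor.
(b): satisfies the condition.
(c): fails — R10 and R10 but 0 and 0 have no common successor.
Valid on: (b).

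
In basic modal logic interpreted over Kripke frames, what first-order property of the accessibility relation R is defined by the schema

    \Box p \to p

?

This schema is the T axiom.
It corresponds to reflexivity: \forall x Rxx.

reflexivity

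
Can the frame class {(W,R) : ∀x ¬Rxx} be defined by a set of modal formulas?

No

Modal frame validity is preserved under surjective bounded morphisms.
The 5-cycle (worlds s,t,u,v,w with s→t→u→v→w→s) is irreflexive, and the map sending every world to a single reflexive point • is a surjective bounded morphism (forth: every edge maps to (•,•); back: every world has a successor). So any modal formula valid on the 5-cycle is also valid on the reflexive point, which is not irreflexive.
So no modal formula (or set of formulas) defines exactly the irreflexive frames.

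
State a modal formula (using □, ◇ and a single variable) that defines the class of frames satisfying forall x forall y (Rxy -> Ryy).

A defining formula is □(□q → q) (the T□ axiom).
Suppose □(□q→q) is valid. Take Rxy and set V(q)={w : Ryw}. Then at y, □q holds; since □(□q→q) at x, □q→q at y, so q at y, i.e. Ryy.

□(□q → q)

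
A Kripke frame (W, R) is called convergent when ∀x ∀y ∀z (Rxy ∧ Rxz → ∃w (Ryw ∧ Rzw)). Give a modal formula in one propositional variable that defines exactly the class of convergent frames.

This is convergence; the standard corresponding axiom is .2: ◇□q → □◇q.
Suppose ◇□q→□◇q is valid. Take Rxy, Rxz and set V(q)={w : Ryw}. Then □q at y so ◇□q at x, so □◇q at x, so ◇q at z, giving w with Rzw and Ryw.

◇□q → □◇q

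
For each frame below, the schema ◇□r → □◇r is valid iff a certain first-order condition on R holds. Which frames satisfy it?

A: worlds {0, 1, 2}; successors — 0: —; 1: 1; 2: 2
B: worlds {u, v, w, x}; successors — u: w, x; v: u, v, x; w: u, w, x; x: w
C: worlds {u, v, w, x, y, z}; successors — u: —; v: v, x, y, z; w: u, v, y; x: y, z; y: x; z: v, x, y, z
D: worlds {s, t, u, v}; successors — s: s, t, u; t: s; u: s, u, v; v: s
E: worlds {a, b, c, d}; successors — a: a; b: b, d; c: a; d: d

Frame correspondent (Sahlqvist): ∀x ∀y ∀z (Rxy ∧ Rxz → ∃w (Ryw ∧ Rzw)) — i.e. convergence.
A: ✓.
B: fails — Rvv and Rvx but v and x have no common successor.
C: fails — Rvx and Rvy but x and y have no common successor.
D: ✓.
E: ✓.

A, D, E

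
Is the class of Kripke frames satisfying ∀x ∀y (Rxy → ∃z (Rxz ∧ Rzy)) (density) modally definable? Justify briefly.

This is a Sahlqvist condition; the C4 axiom □□q → □q defines it.
Suppose □□q→□q is valid. Take Rxy and set V(q)={w : xR²w}. Then □□q at x, so □q at x, so q at y, i.e. ∃z(Rxz∧Rzy).

Definable; □□q → □q defines it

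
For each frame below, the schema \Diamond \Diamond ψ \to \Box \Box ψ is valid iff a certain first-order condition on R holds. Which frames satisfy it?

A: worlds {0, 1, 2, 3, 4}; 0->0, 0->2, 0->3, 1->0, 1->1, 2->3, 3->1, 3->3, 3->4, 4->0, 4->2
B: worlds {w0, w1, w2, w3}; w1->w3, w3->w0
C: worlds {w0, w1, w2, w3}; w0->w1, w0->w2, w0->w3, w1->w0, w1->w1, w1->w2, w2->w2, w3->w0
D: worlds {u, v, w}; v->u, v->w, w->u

The schema corresponds to a generalized confluence (Geach) condition: \forall x \forall y \forall z ((x R^2 y \wedge x R^2 z) \to \exists w (y = w \wedge z = w)).
A: fails — 0R²0, 0R²1 but 0 ≠ 1.
B: satisfies the condition.
C: fails — w0R²w0, w0R²w1 but w0 ≠ w1.
D: satisfies the condition.

B, D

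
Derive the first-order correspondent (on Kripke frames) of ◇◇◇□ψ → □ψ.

This is a Sahlqvist (Geach-type) schema ◇^3□^1ψ → □^1◇^0ψ.
First-order correspondent: ∀x ∀y ∀z ((xR³y ∧ xRz) → ∃w (yRw ∧ z = w)).

∀x ∀y ∀z ((xR³y ∧ xRz) → ∃w (yRw ∧ z = w))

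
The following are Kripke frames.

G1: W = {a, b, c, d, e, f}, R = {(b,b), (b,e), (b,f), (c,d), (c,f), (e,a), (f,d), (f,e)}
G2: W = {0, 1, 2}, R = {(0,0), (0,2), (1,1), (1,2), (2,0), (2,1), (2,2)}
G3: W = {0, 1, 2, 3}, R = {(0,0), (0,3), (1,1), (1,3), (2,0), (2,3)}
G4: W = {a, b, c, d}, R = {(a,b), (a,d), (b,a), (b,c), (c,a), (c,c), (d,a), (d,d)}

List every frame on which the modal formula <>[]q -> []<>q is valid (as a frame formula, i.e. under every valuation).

G2

The schema corresponds to convergence: forall x forall y forall z (Rxy & Rxz -> exists w (Ryw & Rzw)).
G1: fails — Rbf and Rbe but f and e have no common successor.
G2: holds.
G3: fails — R00 and R03 but 0 and 3 have no common successor.
G4: fails — Rbc and Rba but c and a have no common successor.
Valid on: G2.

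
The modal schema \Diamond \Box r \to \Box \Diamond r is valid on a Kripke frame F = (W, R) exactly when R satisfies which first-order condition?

Suppose ◇□r→□◇r is valid. Take Rxy, Rxz and set V(r)={w : Ryw}. Then □r at y so ◇□r at x, so □◇r at x, so ◇r at z, giving w with Rzw and Ryw.

convergence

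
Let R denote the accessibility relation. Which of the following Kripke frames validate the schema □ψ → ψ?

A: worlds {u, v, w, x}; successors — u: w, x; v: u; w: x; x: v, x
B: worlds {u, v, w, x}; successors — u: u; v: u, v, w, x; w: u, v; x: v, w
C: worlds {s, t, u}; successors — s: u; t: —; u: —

none

The schema corresponds to reflexivity: ∀x Rxx.
A: fails — world u does not see itself.
B: fails — world w does not see itself.
C: fails — world s does not see itself.
Valid on no frame.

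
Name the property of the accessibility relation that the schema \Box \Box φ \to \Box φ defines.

Suppose □□φ→□φ is valid. Take Rxy and set V(φ)={w : xR²w}. Then □□φ at x, so □φ at x, so φ at y, i.e. ∃z(Rxz∧Rzy).
The converse is a direct semantic check.
Frame condition: \forall x \forall y (Rxy \to \exists z (Rxz \wedge Rzy)).

density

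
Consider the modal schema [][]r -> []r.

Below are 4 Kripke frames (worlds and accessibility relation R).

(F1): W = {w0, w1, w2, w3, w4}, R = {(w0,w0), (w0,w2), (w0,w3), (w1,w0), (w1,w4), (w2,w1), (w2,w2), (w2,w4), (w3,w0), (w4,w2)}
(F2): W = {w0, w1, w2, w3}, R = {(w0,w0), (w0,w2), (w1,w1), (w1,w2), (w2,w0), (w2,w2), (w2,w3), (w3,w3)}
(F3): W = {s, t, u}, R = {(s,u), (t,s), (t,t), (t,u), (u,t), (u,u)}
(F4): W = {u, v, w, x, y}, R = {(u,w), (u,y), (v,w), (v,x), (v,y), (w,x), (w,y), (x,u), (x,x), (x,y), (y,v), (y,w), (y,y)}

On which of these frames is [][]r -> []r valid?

The schema corresponds to density: forall x forall y (Rxy -> exists z (Rxz & Rzy)).
(F1): fails — Rw1w4 but no z with Rw1z and Rzw4.
(F2): holds.
(F3): holds.
(F4): holds.
Valid on: (F2), (F3), (F4).

(F2), (F3), (F4)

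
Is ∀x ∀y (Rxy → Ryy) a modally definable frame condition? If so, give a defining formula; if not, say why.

Yes, by □(□p → p)

This is a Sahlqvist condition; the T□ axiom □(□p → p) defines it.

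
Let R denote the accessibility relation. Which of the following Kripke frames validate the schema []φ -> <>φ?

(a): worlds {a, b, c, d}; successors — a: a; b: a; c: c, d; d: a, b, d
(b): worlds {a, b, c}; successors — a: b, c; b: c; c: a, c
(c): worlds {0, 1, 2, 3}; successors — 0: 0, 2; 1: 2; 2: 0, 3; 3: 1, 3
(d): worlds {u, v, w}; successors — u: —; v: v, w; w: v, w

(a), (b), (c)

This is the axiom for seriality; its first-order frame correspondent is forall x exists y Rxy.
(a): holds.
(b): holds.
(c): holds.
(d): fails — world u has no successor.
Valid on: (a), (b), (c).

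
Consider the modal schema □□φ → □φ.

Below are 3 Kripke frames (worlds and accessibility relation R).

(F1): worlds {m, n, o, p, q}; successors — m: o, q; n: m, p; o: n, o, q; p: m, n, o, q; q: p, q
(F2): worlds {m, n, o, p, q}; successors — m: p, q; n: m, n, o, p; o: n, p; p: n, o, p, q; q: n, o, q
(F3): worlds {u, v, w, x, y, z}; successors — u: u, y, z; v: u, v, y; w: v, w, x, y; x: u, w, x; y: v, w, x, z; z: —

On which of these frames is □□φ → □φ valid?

The schema corresponds to density: ∀x ∀y (Rxy → ∃z (Rxz ∧ Rzy)).
(F1): fails — Rnp but no z with Rnz and Rzp.
(F2): holds.
(F3): fails — Ryz but no t with Ryt and Rtz.
Valid on: (F2).

(F2)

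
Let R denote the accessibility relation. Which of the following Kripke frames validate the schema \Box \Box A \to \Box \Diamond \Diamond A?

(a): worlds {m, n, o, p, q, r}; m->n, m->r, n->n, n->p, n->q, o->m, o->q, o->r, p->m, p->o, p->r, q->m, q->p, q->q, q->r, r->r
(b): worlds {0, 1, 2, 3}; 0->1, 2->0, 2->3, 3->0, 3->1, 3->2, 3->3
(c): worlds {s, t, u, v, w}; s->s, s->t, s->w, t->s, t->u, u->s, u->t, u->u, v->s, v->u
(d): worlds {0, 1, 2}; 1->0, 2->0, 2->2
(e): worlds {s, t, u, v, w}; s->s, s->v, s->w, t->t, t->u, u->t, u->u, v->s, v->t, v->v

(a)

The schema corresponds to a generalized confluence (Geach) condition: \forall x \forall z (xRz \to \exists w (x R^2 w \wedge z R^2 w)).
(a): condition met.
(b): fails — 0R1 but no w with 0R²w and 1R²w.
(c): fails — sRw but no w* with sR²w* and wR²w*.
(d): fails — 1R0 but no w with 1R²w and 0R²w.
(e): fails — sRw but no w* with sR²w* and wR²w*.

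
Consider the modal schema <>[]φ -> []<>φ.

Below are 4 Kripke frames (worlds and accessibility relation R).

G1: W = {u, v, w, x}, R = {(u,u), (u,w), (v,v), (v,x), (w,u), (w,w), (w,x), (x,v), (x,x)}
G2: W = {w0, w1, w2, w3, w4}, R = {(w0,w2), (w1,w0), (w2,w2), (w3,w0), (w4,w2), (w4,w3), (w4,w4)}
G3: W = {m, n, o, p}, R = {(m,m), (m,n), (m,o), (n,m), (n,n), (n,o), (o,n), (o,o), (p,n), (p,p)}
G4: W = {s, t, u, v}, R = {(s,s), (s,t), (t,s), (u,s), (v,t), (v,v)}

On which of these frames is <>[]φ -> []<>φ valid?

G3

Frame correspondent (Sahlqvist): forall x forall y forall z (Rxy & Rxz -> exists w (Ryw & Rzw)) — i.e. convergence.
G1: fails — Rwu and Rwx but u and x have no common successor.
G2: fails — Rw4w4 and Rw4w3 but w4 and w3 have no common successor.
G3: satisfies the condition.
G4: fails — Rvv and Rvt but v and t have no common successor.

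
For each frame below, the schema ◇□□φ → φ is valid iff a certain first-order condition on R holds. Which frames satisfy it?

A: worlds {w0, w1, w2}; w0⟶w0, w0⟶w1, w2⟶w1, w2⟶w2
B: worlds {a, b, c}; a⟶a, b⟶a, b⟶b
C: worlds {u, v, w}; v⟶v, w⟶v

The schema corresponds to a generalized confluence (Geach) condition: ∀x ∀y (xRy → ∃w (yR²w ∧ x = w)).
A: fails — w0Rw1 but no w with w1R²w and w0=w.
B: fails — bRa but no w with aR²w and b=w.
C: fails — wRv but no t with vR²t and w=t.

none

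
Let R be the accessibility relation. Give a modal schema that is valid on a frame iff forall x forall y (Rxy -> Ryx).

The condition is symmetry. The B schema s → □◇s defines it.
Suppose s→□◇s is valid. Take Rxy and set V(s)={x}. Then s at x, so □◇s at x, so ◇s at y, so some z with Ryz has s; z=x, i.e. Ryx.

s → □◇s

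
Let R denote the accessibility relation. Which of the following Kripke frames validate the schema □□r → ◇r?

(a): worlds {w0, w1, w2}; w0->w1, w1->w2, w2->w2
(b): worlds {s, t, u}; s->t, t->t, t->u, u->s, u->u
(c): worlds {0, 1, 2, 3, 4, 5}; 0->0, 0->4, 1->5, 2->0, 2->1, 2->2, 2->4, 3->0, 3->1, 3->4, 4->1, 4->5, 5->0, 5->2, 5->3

(b)

Frame correspondent (Sahlqvist): ∀x ∃w (xR²w ∧ xRw) — i.e. a generalized confluence (Geach) condition.
(a): fails — at w0 but no w with w0R²w and w0Rw.
(b): condition met.
(c): fails — at 1 but no w with 1R²w and 1Rw.
Valid on: (b).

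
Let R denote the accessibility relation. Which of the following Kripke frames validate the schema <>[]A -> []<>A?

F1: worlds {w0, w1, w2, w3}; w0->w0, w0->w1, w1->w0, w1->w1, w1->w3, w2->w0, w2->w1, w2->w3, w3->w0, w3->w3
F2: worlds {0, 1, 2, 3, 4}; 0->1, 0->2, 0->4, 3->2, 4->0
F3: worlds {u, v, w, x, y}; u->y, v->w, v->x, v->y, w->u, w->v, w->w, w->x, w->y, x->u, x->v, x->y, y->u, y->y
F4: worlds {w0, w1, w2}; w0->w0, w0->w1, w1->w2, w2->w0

The schema corresponds to convergence: forall x forall y forall z (Rxy & Rxz -> exists w (Ryw & Rzw)).
F1: holds.
F2: fails — R02 and R02 but 2 and 2 have no common successor.
F3: holds.
F4: fails — Rw0w1 and Rw0w0 but w1 and w0 have no common successor.

F1, F3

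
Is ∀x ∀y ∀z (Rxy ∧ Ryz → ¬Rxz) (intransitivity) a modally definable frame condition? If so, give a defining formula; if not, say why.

No — not modally definable

Modal frame validity is preserved under surjective bounded morphisms.
The 3-cycle (worlds w0,w1,w2 with w0→w1→w2→w0) is intransitive. Mapping every world to a single reflexive point • is a surjective bounded morphism; the reflexive point is not intransitive (R••∧R•• but R••).
So the class is not modally definable.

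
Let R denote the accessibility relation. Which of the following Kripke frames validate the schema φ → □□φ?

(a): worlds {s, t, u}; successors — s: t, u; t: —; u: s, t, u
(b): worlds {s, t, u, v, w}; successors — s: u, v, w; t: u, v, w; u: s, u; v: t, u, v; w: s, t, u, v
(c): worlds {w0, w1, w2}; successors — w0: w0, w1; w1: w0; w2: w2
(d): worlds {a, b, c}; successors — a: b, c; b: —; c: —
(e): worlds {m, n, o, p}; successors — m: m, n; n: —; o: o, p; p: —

(d)

The schema corresponds to a generalized confluence (Geach) condition: ∀x ∀z (xR²z → ∃w (x = w ∧ z = w)).
(a): fails — sR²t but s ≠ t.
(b): fails — sR²t but s ≠ t.
(c): fails — w0R²w1 but w0 ≠ w1.
(d): ✓.
(e): fails — mR²n but m ≠ n.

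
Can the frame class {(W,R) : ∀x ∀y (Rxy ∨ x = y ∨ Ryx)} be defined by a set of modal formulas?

If a class were modally definable it would be closed under disjoint unions (Goldblatt–Thomason).
Take 2 disjoint single-world reflexive frames: each is trivially connected, but their disjoint union has 2 worlds with no edge between distinct components, so it is not connected.
So no modal formula (or set of formulas) defines exactly the connected frames.

No — not modally definable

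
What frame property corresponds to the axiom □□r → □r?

Suppose □□r→□r is valid. Take Rxy and set V(r)={w : xR²w}. Then □□r at x, so □r at x, so r at y, i.e. ∃z(Rxz∧Rzy).
The converse is a direct semantic check.
Frame condition: ∀x ∀y (Rxy → ∃z (Rxz ∧ Rzy)).

density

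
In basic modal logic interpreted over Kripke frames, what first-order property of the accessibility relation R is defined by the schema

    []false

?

emptiness of R

□⊥ is valid iff no world has any successor (otherwise □⊥ fails at any world with one).
Conversely, any frame satisfying forall x forall y ~Rxy validates the schema.
Frame condition: forall x forall y ~Rxy.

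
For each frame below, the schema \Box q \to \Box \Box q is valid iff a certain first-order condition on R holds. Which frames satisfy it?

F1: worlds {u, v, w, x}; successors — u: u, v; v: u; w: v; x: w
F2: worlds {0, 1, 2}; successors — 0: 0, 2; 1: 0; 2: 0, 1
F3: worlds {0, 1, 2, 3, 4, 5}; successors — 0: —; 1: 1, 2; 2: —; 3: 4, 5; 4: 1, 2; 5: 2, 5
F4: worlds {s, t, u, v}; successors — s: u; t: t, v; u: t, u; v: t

Frame correspondent (Sahlqvist): \forall x \forall y \forall z (Rxy \wedge Ryz \to Rxz) — i.e. transitivity.
F1: fails — Rxw and Rwv but not Rxv.
F2: fails — R10 and R02 but not R12.
F3: fails — R34 and R42 but not R32.
F4: fails — Rut and Rtv but not Ruv.

none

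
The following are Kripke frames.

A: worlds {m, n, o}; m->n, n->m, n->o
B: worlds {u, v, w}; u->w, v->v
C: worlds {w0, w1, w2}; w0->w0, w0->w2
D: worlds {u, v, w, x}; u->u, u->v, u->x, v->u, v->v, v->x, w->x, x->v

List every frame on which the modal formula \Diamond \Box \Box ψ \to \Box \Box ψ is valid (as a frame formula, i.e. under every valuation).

B, D

This is the axiom for a generalized confluence (Geach) condition; its first-order frame correspondent is \forall x \forall y \forall z ((xRy \wedge x R^2 z) \to \exists w (y R^2 w \wedge z = w)).
A: fails — mRn, mR²m but no w with nR²w and m=w.
B: satisfies the condition.
C: fails — w0Rw2, w0R²w0 but no w with w2R²w and w0=w.
D: satisfies the condition.
Valid on: B, D.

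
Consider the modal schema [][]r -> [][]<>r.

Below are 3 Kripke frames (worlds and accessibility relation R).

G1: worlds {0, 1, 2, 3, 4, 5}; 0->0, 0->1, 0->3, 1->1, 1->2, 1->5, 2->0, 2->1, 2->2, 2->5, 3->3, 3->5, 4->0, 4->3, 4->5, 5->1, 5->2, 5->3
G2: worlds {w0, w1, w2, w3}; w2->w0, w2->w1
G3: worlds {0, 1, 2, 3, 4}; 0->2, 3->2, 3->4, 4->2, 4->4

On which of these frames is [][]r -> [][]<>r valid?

This is the axiom for a generalized confluence (Geach) condition; its first-order frame correspondent is forall x forall z (x R^2 z -> exists w (x R^2 w & zRw)).
G1: satisfies the condition.
G2: satisfies the condition.
G3: fails — 3R²2 but no w with 3R²w and 2Rw.
Valid on: G1, G2.

G1, G2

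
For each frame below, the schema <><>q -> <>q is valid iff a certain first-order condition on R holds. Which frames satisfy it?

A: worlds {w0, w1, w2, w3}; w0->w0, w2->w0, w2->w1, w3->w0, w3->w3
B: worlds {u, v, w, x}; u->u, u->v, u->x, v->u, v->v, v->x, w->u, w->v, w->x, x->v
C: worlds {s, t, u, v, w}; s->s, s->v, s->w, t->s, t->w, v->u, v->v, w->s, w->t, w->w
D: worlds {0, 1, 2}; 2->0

A, D

Frame correspondent (Sahlqvist): forall x forall y (x R^2 y -> exists w (y = w & xRw)) — i.e. a generalized confluence (Geach) condition.
A: ✓.
B: fails — xR²u but no t with u=t and xRt.
C: fails — sR²t but no w* with t=w* and sRw*.
D: ✓.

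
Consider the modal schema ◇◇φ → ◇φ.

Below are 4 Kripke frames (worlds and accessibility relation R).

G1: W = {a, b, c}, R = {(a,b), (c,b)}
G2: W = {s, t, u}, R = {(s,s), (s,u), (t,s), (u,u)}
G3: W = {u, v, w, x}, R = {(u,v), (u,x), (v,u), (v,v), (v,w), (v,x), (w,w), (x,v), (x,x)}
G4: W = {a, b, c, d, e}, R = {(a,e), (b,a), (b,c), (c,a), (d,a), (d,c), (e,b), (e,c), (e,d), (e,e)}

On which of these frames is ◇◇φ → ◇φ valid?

G1

Frame correspondent (Sahlqvist): ∀x ∀y ∀z (Rxy ∧ Ryz → Rxz) — i.e. transitivity.
G1: ✓.
G2: fails — Rts and Rsu but not Rtu.
G3: fails — Ruv and Rvw but not Ruw.
G4: fails — Reb and Rba but not Rea.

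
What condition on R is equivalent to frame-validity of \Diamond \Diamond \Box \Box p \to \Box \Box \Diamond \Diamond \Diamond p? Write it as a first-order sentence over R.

This is a Sahlqvist (Geach-type) schema ◇^2□^2p → □^2◇^3p.
First-order correspondent: \forall x \forall y \forall z ((x R^2 y \wedge x R^2 z) \to \exists w (y R^2 w \wedge z R^3 w)).

\forall x \forall y \forall z ((x R^2 y \wedge x R^2 z) \to \exists w (y R^2 w \wedge z R^3 w))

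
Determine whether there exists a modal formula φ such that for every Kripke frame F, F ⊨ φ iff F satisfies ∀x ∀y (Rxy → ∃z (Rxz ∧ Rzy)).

Yes: it is density, defined by the C4 schema □□p → □p.
Suppose □□p→□p is valid. Take Rxy and set V(p)={w : xR²w}. Then □□p at x, so □p at x, so p at y, i.e. ∃z(Rxz∧Rzy).

Yes, by □□p → □p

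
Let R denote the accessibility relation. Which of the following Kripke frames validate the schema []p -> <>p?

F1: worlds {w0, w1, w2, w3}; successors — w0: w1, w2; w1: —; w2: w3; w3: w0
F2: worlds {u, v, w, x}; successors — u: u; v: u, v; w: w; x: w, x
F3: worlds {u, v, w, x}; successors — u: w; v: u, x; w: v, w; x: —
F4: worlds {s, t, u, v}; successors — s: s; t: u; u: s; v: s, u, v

This is the axiom for seriality; its first-order frame correspondent is forall x exists y Rxy.
F1: fails — world w1 has no successor.
F2: ✓.
F3: fails — world x has no successor.
F4: ✓.
Valid on: F2, F4.

F2, F4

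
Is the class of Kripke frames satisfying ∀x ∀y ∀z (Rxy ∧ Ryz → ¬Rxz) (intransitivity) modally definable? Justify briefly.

Not definable by any modal formula

Any modally definable frame class is closed under surjective bounded morphisms.
The 3-cycle (worlds s,t,u with s→t→u→s) is intransitive. Mapping every world to a single reflexive point • is a surjective bounded morphism; the reflexive point is not intransitive (R••∧R•• but R••).
So the class is not modally definable.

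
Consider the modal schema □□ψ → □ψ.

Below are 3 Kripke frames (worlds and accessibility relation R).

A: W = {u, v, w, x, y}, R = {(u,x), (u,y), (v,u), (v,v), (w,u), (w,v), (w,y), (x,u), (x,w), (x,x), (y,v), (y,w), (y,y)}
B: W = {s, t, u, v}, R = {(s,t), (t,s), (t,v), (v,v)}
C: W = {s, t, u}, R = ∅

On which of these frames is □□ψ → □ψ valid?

This is the axiom for density; its first-order frame correspondent is ∀x ∀y (Rxy → ∃z (Rxz ∧ Rzy)).
A: condition met.
B: fails — Rts but no z with Rtz and Rzs.
C: condition met.
Valid on: A, C.

A, C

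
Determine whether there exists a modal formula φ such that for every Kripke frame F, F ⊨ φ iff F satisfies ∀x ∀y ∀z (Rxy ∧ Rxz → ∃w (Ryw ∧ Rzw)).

Definable; ◇□r → □◇r defines it

Yes: it is convergence, defined by the .2 schema ◇□r → □◇r.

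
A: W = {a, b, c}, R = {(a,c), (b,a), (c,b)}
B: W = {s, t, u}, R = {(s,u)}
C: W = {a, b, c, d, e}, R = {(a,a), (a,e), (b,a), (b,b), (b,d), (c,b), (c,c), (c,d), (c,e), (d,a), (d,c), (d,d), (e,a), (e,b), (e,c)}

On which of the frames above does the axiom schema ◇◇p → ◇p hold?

The schema corresponds to transitivity: ∀x ∀y ∀z (Rxy ∧ Ryz → Rxz).
A: fails — Rac and Rcb but not Rab.
B: satisfies the condition.
C: fails — Reb and Rbd but not Red.

B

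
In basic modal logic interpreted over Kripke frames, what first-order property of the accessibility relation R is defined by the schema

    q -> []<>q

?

Symmetry

Suppose q→□◇q is valid. Take Rxy and set V(q)={x}. Then q at x, so □◇q at x, so ◇q at y, so some z with Ryz has q; z=x, i.e. Ryx.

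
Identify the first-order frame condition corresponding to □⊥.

□⊥ is valid iff no world has any successor (otherwise □⊥ fails at any world with one).

emptiness of R: ∀x ∀y ¬Rxy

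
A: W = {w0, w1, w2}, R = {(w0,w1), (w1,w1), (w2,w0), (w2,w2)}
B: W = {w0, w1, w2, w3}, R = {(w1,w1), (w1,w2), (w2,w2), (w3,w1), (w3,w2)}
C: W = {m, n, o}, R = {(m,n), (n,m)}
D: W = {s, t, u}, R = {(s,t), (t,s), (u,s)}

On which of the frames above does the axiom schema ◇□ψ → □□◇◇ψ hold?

This is the axiom for a generalized confluence (Geach) condition; its first-order frame correspondent is ∀x ∀y ∀z ((xRy ∧ xR²z) → ∃w (yRw ∧ zR²w)).
A: fails — w2Rw2, w2R²w0 but no w with w2Rw and w0R²w.
B: satisfies the condition.
C: satisfies the condition.
D: satisfies the condition.

B, C, D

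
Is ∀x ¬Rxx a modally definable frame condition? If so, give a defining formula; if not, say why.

Any modally definable frame class is closed under surjective bounded morphisms.
The 2-cycle (worlds w0,w1 with w0→w1→w0) is irreflexive, and the map sending every world to a single reflexive point • is a surjective bounded morphism (forth: every edge maps to (•,•); back: every world has a successor). So any modal formula valid on the 2-cycle is also valid on the reflexive point, which is not irreflexive.
So the class is not modally definable.

No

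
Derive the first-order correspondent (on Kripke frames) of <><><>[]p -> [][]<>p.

This is a Sahlqvist (Geach-type) schema ◇^3□^1p → □^2◇^1p.
Minimal-valuation argument: fix x; take any y with xR^3y and any z with xR^2z. Set V(p) to the set of worlds R-reachable from y in exactly 1 step. Then □^1p holds at y, so the antecedent holds at x; validity forces ◇^1p at z, giving a w with zR^1w and yR^1w.
First-order correspondent: forall x forall y forall z ((x R^3 y & x R^2 z) -> exists w (yRw & zRw)).

forall x forall y forall z ((x R^3 y & x R^2 z) -> exists w (yRw & zRw))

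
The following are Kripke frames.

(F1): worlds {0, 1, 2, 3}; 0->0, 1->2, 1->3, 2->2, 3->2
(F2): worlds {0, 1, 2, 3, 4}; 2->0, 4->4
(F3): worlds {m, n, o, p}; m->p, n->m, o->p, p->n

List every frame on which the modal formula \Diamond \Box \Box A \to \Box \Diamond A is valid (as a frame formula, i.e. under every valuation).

(F1)

Frame correspondent (Sahlqvist): \forall x \forall y \forall z ((xRy \wedge xRz) \to \exists w (y R^2 w \wedge zRw)) — i.e. a generalized confluence (Geach) condition.
(F1): condition met.
(F2): fails — 2R0, 2R0 but no w with 0R²w and 0Rw.
(F3): fails — mRp, mRp but no w with pR²w and pRw.
Valid on: (F1).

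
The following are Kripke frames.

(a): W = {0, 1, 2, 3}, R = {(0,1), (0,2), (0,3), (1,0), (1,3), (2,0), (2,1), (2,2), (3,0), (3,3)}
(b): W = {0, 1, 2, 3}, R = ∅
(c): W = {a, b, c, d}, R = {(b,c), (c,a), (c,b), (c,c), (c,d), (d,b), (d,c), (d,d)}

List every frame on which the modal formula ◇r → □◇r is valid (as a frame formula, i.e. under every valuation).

The schema corresponds to the Euclidean property: ∀x ∀y ∀z (Rxy ∧ Rxz → Ryz).
(a): fails — R02 and R03 but not R23.
(b): ✓.
(c): fails — Rcd and Rca but not Rda.
Valid on: (b).

(b)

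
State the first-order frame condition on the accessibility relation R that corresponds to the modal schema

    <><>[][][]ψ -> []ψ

forall x forall y forall z ((x R^2 y & xRz) -> exists w (y R^3 w & z = w))

This is a Sahlqvist (Geach-type) schema ◇^2□^3ψ → □^1◇^0ψ.
Minimal-valuation argument: fix x; take any y with xR^2y and any z with xR^1z. Set V(ψ) to the set of worlds R-reachable from y in exactly 3 steps. Then □^3ψ holds at y, so the antecedent holds at x; validity forces ◇^0ψ at z, giving a w with zR^0w and yR^3w.
First-order correspondent: forall x forall y forall z ((x R^2 y & xRz) -> exists w (y R^3 w & z = w)).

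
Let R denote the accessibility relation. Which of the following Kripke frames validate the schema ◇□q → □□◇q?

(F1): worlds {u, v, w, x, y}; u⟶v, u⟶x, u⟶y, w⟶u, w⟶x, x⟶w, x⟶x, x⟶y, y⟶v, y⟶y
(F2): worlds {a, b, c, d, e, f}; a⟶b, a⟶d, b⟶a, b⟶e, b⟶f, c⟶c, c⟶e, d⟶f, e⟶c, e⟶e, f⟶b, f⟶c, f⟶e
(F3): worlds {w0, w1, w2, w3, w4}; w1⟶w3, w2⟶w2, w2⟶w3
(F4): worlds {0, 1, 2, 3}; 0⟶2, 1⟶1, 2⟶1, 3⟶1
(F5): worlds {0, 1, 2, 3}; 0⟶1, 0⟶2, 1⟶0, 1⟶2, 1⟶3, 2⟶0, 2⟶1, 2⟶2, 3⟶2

(F4), (F5)

This is the axiom for a generalized confluence (Geach) condition; its first-order frame correspondent is ∀x ∀y ∀z ((xRy ∧ xR²z) → ∃w (yRw ∧ zRw)).
(F1): fails — uRv, uR²v but no t with vRt and vRt.
(F2): fails — aRb, aR²a but no w with bRw and aRw.
(F3): fails — w2Rw2, w2R²w3 but no w with w2Rw and w3Rw.
(F4): condition met.
(F5): condition met.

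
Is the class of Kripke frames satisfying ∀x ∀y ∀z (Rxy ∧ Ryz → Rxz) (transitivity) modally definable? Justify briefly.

Yes, by □q → □□q

The condition is transitivity. A defining modal formula is □q → □□q.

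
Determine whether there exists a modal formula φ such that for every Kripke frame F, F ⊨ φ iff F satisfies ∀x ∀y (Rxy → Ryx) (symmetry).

Yes: it is symmetry, defined by the B schema q → □◇q.
Suppose q→□◇q is valid. Take Rxy and set V(q)={x}. Then q at x, so □◇q at x, so ◇q at y, so some z with Ryz has q; z=x, i.e. Ryx.

Yes, by q → □◇q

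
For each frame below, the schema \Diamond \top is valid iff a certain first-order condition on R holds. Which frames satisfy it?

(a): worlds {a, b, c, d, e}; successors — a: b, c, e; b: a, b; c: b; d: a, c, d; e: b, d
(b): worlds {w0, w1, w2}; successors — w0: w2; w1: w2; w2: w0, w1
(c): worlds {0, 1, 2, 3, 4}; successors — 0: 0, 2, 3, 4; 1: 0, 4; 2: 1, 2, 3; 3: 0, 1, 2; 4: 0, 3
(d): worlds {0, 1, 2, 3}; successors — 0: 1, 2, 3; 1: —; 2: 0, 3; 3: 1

(a), (b), (c)

Frame correspondent (Sahlqvist): \forall x \exists y Rxy — i.e. seriality.
(a): satisfies the condition.
(b): satisfies the condition.
(c): satisfies the condition.
(d): fails — world 1 has no successor.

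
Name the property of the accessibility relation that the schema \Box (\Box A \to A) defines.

Suppose □(□A→A) is valid. Take Rxy and set V(A)={w : Ryw}. Then at y, □A holds; since □(□A→A) at x, □A→A at y, so A at y, i.e. Ryy.

shift-reflexivity: \forall x \forall y (Rxy \to Ryy)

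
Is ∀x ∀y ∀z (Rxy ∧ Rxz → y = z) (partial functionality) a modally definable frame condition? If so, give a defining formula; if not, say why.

Yes: it is partial functionality, defined by the CD schema ◇r → □r.
Suppose ◇r→□r is valid. Take Rxy, Rxz and set V(r)={y}. Then ◇r at x, so □r at x, so r at z, i.e. z=y.

Yes — defined by ◇r → □r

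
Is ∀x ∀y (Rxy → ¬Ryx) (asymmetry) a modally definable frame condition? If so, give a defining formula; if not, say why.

No — not modally definable

Any modally definable frame class is closed under surjective bounded morphisms.
The 5-cycle (worlds a,b,c,d,e with a→b→c→d→e→a) is asymmetric. Mapping every world to a single reflexive point • is a surjective bounded morphism, and the reflexive point is not asymmetric (R•• but asymmetry requires ¬R••).
So the class is not modally definable.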